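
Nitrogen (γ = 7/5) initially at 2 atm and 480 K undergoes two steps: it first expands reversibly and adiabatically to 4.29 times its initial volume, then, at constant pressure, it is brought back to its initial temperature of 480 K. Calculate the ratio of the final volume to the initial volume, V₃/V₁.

V₃/V₁ ≈ 7.68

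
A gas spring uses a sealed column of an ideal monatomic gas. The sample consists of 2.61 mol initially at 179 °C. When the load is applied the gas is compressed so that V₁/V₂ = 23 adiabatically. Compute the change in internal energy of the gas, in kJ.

ΔU ≈ 104 kJ

For a reversible adiabat TV^(γ−1) is constant, so T₂ = T₁ (V₁/V₂)^(γ−1).
γ = 5/3 for a monatomic ideal gas, so γ−1 = 2/3.
T₁ = 179 °C = 452.1 K.
T₂ = 452.1 × 23^(2/3) = 3657 K.
Q = 0, so ΔU = W_on_gas = nCᵥΔT with Cᵥ = R/(γ−1) = 12.47 J/(mol·K).
ΔU = 2.61 × 12.47 × (3657 − 452.1) = 104300 J.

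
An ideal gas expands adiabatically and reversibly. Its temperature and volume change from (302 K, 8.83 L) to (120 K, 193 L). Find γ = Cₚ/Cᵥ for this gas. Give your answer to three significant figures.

TV^(γ−1) = const ⇒ γ − 1 = ln(T₂/T₁) / ln(V₁/V₂).
γ = 1 + ln(120/302) / ln(8.83/193) = 1.299.

γ ≈ 1.30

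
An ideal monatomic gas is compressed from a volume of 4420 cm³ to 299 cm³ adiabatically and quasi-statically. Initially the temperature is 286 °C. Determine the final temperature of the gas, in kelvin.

T₂ ≈ 3370 K

Adiabatic: T₁V₁^(γ−1) = T₂V₂^(γ−1) ⇒ T₂ = T₁ (V₁/V₂)^(γ−1).
For a monatomic ideal gas γ = 5/3, so γ−1 = 2/3.
T₁ = 286 °C = 559.1 K.
T₂ = 559.1 × (4420/299)^(2/3) = 3368 K.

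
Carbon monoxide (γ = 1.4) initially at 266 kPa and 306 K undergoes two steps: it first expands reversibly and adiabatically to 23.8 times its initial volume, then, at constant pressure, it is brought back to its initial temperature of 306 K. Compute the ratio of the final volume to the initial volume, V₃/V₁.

V₃/V₁ ≈ 84.6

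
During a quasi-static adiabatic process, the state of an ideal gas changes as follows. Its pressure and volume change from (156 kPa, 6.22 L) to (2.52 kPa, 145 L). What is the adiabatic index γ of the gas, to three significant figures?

PV^γ = const ⇒ γ = ln(P₂/P₁) / ln(V₁/V₂).
γ = ln(2.52/156) / ln(6.22/145) = 1.31.

γ ≈ 1.31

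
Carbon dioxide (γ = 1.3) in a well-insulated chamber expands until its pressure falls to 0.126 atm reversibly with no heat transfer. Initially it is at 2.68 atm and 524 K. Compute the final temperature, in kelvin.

T₂ ≈ 259 K

Adiabatic: T₂/T₁ = (P₂/P₁)^((γ−1)/γ).
T₂ = 524 × (0.126/2.68)^(0.231) = 258.8 K.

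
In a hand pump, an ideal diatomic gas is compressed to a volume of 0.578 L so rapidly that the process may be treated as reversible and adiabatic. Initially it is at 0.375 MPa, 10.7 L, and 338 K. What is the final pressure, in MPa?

Since PV^γ is constant along a reversible adiabat, P₂ = P₁ (V₁/V₂)^γ.
γ = 7/5 for a diatomic ideal gas.
P₂ = 0.375 × (10.7/0.578)^(7/5) = 22.31 MPa.

P₂ ≈ 22.3 MPa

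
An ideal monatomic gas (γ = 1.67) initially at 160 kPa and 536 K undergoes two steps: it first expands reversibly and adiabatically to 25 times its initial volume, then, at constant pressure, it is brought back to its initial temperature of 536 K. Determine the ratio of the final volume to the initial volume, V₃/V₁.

Adiabatic step: V₂/V₁ = 25; T₂ = T₁·(1/25)^(0.67) = 62.02 K.
Isobaric step: V₃/V₂ = T₃/T₂ = 536/62.02.
V₃/V₁ = (V₂/V₁)(V₃/V₂) = 25 × (536/62.02) = 216.1.

V₃/V₁ ≈ 216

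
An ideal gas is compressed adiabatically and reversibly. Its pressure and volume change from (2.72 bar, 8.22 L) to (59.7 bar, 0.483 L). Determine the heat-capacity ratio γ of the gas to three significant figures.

PV^γ = const ⇒ γ = ln(P₂/P₁) / ln(V₁/V₂).
γ = ln(59.7/2.72) / ln(8.22/0.483) = 1.09.

γ ≈ 1.09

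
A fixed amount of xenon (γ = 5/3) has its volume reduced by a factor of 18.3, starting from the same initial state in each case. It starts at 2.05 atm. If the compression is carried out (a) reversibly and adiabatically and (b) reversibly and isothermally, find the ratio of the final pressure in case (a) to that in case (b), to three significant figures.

Isothermal: P_b = P₁(V₁/V₂) = 2.05×18.3.
Adiabatic: P_a = P₁(V₁/V₂)^γ = 2.05×18.3^(5/3).
P_a/P_b = (V₁/V₂)^(γ−1) = 18.3^(2/3) = 6.944.

P_adiabatic / P_isothermal ≈ 6.94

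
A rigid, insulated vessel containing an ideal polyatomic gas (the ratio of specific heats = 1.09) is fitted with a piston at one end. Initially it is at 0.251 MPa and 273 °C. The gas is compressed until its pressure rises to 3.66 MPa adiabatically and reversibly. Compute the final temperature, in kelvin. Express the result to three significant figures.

Along an adiabat T P^((1−γ)/γ) is constant, so T₂ = T₁ (P₂/P₁)^((γ−1)/γ).
T₁ = 273 °C = 546.1 K.
T₂ = 546.1 × (3.66/0.251)^(0.0826) = 681.4 K.

T₂ ≈ 681 K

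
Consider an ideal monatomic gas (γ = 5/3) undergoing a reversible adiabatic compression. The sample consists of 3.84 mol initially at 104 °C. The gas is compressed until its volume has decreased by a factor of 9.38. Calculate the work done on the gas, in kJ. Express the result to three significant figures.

W ≈ 62.3 kJ

For a reversible adiabat TV^(γ−1) is constant, so T₂ = T₁ (V₁/V₂)^(γ−1).
T₁ = 104 °C = 377.1 K.
T₂ = 377.1 × 9.38^(2/3) = 1677 K.
Q = 0, so ΔU = W_on_gas = nCᵥΔT with Cᵥ = R/(γ−1) = 12.47 J/(mol·K).
ΔU = 3.84 × 12.47 × (1677 − 377.1) = 62270 J.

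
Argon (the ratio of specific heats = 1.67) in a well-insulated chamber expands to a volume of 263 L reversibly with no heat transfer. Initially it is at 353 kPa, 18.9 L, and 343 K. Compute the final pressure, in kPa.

P₂ ≈ 4.35 kPa

Since PV^γ is constant along a reversible adiabat, P₂ = P₁ (V₁/V₂)^γ.
P₂ = 353 × (18.9/263)^(1.67) = 4.347 kPa.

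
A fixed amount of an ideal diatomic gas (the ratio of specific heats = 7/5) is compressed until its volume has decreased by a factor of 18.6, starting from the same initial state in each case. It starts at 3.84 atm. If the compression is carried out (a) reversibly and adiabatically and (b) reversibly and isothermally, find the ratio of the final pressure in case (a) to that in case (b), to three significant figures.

Isothermal: P_b = P₁(V₁/V₂) = 3.84×18.6.
Adiabatic: P_a = P₁(V₁/V₂)^γ = 3.84×18.6^(7/5).
P_a/P_b = (V₁/V₂)^(γ−1) = 18.6^(2/5) = 3.22.

P_adiabatic / P_isothermal ≈ 3.22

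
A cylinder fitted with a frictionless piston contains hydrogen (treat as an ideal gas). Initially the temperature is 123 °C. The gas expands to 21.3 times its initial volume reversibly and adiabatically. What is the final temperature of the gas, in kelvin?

T₂ ≈ 117 K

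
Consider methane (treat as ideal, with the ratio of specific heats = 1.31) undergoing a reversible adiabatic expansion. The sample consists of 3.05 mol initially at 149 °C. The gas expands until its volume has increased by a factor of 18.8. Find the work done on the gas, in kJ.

W ≈ -20.6 kJ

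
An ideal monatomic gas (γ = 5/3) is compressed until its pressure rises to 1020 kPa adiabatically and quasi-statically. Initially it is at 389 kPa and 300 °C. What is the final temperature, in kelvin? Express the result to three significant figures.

Adiabatic: T₂/T₁ = (P₂/P₁)^((γ−1)/γ).
T₁ = 300 °C = 573.1 K.
T₂ = 573.1 × (1020/389)^(2/5) = 842.8 K.

T₂ ≈ 843 K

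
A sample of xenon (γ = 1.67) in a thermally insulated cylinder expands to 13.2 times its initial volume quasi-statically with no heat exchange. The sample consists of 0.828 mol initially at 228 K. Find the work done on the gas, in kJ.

W ≈ -1.93 kJ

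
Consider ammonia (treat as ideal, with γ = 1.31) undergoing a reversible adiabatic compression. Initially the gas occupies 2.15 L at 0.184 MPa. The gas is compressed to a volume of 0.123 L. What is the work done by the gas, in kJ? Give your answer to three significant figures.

W ≈ -1.82 kJ

P₂ = P₁(V₁/V₂)^γ = 0.184×(2.15/0.123)^(1.31) = 7.808 MPa.
For a reversible adiabat, W_by_gas = (P₁V₁ − P₂V₂)/(γ−1).
W_by = (184000×0.00215 − 7.808×10^6×0.000123) / (0.31) = -1822 J.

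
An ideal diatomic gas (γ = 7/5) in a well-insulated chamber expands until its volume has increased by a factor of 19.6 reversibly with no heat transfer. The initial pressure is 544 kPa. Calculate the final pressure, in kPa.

Since PV^γ is constant along a reversible adiabat, P₂ = P₁ (V₁/V₂)^γ.
P₂ = 544 × (1/19.6)^(7/5) = 8.442 kPa.

P₂ ≈ 8.44 kPa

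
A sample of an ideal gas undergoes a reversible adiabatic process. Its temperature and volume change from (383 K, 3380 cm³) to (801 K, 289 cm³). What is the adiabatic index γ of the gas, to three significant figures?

γ ≈ 1.30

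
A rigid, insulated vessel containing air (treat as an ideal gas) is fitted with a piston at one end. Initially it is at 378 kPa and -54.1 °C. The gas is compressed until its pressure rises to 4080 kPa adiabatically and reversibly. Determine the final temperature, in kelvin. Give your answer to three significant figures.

Along an adiabat T P^((1−γ)/γ) is constant, so T₂ = T₁ (P₂/P₁)^((γ−1)/γ).
For a diatomic ideal gas γ = 7/5, so (γ−1)/γ = 2/7.
T₁ = -54.1 °C = 219 K.
T₂ = 219 × (4080/378)^(2/7) = 432.2 K.

T₂ ≈ 432 K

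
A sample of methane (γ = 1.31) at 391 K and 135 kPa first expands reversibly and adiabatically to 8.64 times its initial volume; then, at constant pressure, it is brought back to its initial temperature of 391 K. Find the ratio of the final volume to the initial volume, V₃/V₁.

V₃/V₁ ≈ 16.9

Adiabatic step: V₂/V₁ = 8.64; T₂ = T₁·(1/8.64)^(0.31) = 200.4 K.
Isobaric step: V₃/V₂ = T₃/T₂ = 391/200.4.
V₃/V₁ = (V₂/V₁)(V₃/V₂) = 8.64 × (391/200.4) = 16.86.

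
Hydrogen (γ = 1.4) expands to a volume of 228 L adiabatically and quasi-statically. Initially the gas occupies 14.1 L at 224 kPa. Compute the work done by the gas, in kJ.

P₂ = P₁(V₁/V₂)^γ = 224×(14.1/228)^(1.4) = 4.55 kPa.
For a reversible adiabat, W_by_gas = (P₁V₁ − P₂V₂)/(γ−1).
W_by = (224000×0.0141 − 4550×0.228) / (0.4) = 5302 J.

W ≈ 5.30 kJ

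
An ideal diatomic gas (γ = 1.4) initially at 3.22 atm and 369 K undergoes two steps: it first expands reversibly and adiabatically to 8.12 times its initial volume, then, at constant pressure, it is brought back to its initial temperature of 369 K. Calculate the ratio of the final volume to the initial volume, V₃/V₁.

V₃/V₁ ≈ 18.8

Adiabatic step: V₂/V₁ = 8.12; T₂ = T₁·(1/8.12)^(0.4) = 159.7 K.
Isobaric step: V₃/V₂ = T₃/T₂ = 369/159.7.
V₃/V₁ = (V₂/V₁)(V₃/V₂) = 8.12 × (369/159.7) = 18.77.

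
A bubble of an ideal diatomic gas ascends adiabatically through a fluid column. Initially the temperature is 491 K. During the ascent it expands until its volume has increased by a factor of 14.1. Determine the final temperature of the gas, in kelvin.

T₂ ≈ 170 K

Adiabatic: T₁V₁^(γ−1) = T₂V₂^(γ−1) ⇒ T₂ = T₁ (V₁/V₂)^(γ−1).
For a diatomic ideal gas γ = 7/5, so γ−1 = 2/5.
T₂ = 491 × (1/14.1)^(2/5) = 170.4 K.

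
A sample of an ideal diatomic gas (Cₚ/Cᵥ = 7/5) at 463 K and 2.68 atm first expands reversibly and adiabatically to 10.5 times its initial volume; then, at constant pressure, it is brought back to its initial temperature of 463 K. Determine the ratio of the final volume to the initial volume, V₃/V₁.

V₃/V₁ ≈ 26.9

Adiabatic step: V₂/V₁ = 10.5; T₂ = T₁·(1/10.5)^(2/5) = 180.8 K.
Isobaric step: V₃/V₂ = T₃/T₂ = 463/180.8.
V₃/V₁ = (V₂/V₁)(V₃/V₂) = 10.5 × (463/180.8) = 26.89.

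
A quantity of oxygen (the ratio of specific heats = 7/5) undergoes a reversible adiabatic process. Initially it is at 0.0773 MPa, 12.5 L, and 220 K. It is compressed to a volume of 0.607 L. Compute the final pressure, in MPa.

P₂ ≈ 5.34 MPa

Adiabatic: P₁V₁^γ = P₂V₂^γ ⇒ P₂ = P₁ (V₁/V₂)^γ.
P₂ = 0.0773 × (12.5/0.607)^(7/5) = 5.338 MPa.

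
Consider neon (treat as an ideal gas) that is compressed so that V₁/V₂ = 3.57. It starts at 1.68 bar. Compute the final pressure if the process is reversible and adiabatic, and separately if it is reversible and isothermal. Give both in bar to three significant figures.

adiabatic: 14.0 bar; isothermal: 6.00 bar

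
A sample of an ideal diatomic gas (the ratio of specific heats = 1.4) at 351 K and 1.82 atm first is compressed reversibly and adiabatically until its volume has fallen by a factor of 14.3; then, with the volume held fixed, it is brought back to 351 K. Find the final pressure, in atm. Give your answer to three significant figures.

Adiabatic step (PV^γ = const): P₂ = 1.82×14.3^(1.4) = 75.43 atm; T₂ = 351×14.3^(0.4) = 1017 K.
Isochoric: P₃ = P₂(T₃/T₂) = 75.43 × (351/1017) = 26.03 atm.

P₃ ≈ 26.0 atm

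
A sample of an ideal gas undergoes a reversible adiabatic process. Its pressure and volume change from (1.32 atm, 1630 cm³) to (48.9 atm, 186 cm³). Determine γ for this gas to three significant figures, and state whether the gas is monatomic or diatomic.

γ ≈ 1.66; monatomic

PV^γ = const ⇒ γ = ln(P₂/P₁) / ln(V₁/V₂).
γ = ln(48.9/1.32) / ln(1630/186) = 1.664.
γ ≈ 1.66 is close to 5/3, so the gas is monatomic.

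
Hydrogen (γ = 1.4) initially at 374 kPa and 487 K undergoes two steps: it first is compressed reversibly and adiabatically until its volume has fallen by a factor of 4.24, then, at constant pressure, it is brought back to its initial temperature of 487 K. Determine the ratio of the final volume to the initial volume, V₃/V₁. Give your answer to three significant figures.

Adiabatic step: V₂/V₁ = 0.2358; T₂ = T₁·4.24^(0.4) = 867.9 K.
Isobaric step: V₃/V₂ = T₃/T₂ = 487/867.9.
V₃/V₁ = (V₂/V₁)(V₃/V₂) = 0.2358 × (487/867.9) = 0.1323.

V₃/V₁ ≈ 0.132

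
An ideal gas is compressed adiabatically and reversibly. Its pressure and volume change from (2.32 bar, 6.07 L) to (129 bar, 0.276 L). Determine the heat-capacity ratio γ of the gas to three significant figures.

γ ≈ 1.30

PV^γ = const ⇒ γ = ln(P₂/P₁) / ln(V₁/V₂).
γ = ln(129/2.32) / ln(6.07/0.276) = 1.3.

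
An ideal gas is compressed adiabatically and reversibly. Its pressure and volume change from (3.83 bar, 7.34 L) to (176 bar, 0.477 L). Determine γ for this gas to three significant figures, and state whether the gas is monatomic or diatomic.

γ ≈ 1.40; diatomic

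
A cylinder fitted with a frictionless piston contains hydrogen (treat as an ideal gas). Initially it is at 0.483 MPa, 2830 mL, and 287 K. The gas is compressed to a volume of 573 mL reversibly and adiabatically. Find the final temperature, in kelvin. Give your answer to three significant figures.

T₂ ≈ 544 K

Adiabatic: T₁V₁^(γ−1) = T₂V₂^(γ−1) ⇒ T₂ = T₁ (V₁/V₂)^(γ−1).
γ = 7/5 for a diatomic ideal gas.
T₂ = 287 × (2830/573)^(2/5) = 543.7 K.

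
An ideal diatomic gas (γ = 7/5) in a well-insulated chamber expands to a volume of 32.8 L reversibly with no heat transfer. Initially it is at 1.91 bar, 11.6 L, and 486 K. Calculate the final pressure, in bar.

Adiabatic: P₁V₁^γ = P₂V₂^γ ⇒ P₂ = P₁ (V₁/V₂)^γ.
P₂ = 1.91 × (11.6/32.8)^(7/5) = 0.4457 bar.

P₂ ≈ 0.446 bar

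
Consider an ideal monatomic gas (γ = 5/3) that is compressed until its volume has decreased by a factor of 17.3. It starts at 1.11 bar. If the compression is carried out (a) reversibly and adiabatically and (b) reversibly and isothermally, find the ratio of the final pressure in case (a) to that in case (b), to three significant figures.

Isothermal: P_b = P₁(V₁/V₂) = 1.11×17.3.
Adiabatic: P_a = P₁(V₁/V₂)^γ = 1.11×17.3^(5/3).
P_a/P_b = (V₁/V₂)^(γ−1) = 17.3^(2/3) = 6.689.

P_adiabatic / P_isothermal ≈ 6.69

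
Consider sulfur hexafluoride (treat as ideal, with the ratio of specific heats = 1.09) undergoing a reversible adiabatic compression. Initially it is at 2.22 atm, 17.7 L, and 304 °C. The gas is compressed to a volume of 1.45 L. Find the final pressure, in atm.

P₂ ≈ 33.9 atm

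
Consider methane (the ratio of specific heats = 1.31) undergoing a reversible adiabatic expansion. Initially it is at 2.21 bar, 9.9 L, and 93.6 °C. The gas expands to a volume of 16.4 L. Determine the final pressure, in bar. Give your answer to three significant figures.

P₂ ≈ 1.14 bar

Adiabatic: P₁V₁^γ = P₂V₂^γ ⇒ P₂ = P₁ (V₁/V₂)^γ.
P₂ = 2.21 × (9.9/16.4)^(1.31) = 1.141 bar.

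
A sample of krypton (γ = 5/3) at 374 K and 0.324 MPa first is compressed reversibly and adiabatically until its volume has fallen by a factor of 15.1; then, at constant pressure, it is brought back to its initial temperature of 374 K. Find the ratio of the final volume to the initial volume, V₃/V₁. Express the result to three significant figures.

V₃/V₁ ≈ 0.0108

Adiabatic step: V₂/V₁ = 0.06623; T₂ = T₁·15.1^(2/3) = 2285 K.
Isobaric step: V₃/V₂ = T₃/T₂ = 374/2285.
V₃/V₁ = (V₂/V₁)(V₃/V₂) = 0.06623 × (374/2285) = 0.01084.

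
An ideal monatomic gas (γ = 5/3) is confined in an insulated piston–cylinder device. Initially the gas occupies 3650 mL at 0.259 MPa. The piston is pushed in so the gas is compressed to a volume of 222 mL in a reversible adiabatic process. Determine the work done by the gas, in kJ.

P₂ = P₁(V₁/V₂)^γ = 0.259×(3650/222)^(5/3) = 27.53 MPa.
For a reversible adiabat, W_by_gas = (P₁V₁ − P₂V₂)/(γ−1).
W_by = (259000×0.00365 − 2.753×10^7×0.000222) / (2/3) = -7751 J.

W ≈ -7.75 kJ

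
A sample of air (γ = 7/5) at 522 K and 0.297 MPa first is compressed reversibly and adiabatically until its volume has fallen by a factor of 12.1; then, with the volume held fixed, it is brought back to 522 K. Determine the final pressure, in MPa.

Adiabatic step (PV^γ = const): P₂ = 0.297×12.1^(7/5) = 9.742 MPa; T₂ = 522×12.1^(2/5) = 1415 K.
Isochoric: P₃ = P₂(T₃/T₂) = 9.742 × (522/1415) = 3.594 MPa.

P₃ ≈ 3.59 MPa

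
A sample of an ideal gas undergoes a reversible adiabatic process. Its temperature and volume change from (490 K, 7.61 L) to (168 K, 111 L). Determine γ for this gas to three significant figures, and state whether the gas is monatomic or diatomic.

TV^(γ−1) = const ⇒ γ − 1 = ln(T₂/T₁) / ln(V₁/V₂).
γ = 1 + ln(168/490) / ln(7.61/111) = 1.399.
γ ≈ 1.40 is close to 7/5, so the gas is diatomic.

γ ≈ 1.40; diatomic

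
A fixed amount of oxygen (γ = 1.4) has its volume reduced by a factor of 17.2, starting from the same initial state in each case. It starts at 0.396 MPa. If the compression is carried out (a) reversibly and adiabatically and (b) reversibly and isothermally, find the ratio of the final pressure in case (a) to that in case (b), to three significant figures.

P_adiabatic / P_isothermal ≈ 3.12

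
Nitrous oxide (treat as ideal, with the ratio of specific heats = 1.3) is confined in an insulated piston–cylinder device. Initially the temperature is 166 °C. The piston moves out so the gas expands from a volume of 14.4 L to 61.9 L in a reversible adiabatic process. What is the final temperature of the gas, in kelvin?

T₂ ≈ 284 K

For a reversible adiabat TV^(γ−1) is constant, so T₂ = T₁ (V₁/V₂)^(γ−1).
T₁ = 166 °C = 439.1 K.
T₂ = 439.1 × (14.4/61.9)^(0.3) = 283.5 K.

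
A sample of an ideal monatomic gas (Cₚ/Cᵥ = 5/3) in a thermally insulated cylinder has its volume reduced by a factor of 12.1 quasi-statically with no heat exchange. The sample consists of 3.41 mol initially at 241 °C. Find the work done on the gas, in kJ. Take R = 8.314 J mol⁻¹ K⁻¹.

Adiabatic: T₁V₁^(γ−1) = T₂V₂^(γ−1) ⇒ T₂ = T₁ (V₁/V₂)^(γ−1).
T₁ = 241 °C = 514.1 K.
T₂ = 514.1 × 12.1^(2/3) = 2710 K.
Q = 0, so ΔU = W_on_gas = nCᵥΔT with Cᵥ = R/(γ−1) = 12.47 J/(mol·K).
ΔU = 3.41 × 12.47 × (2710 − 514.1) = 93370 J.

W ≈ 93.4 kJ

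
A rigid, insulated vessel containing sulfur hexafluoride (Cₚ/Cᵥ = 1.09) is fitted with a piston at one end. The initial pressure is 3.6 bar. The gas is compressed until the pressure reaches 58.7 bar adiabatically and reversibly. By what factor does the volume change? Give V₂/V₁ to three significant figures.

From PV^γ = const, V₂/V₁ = (P₁/P₂)^(1/γ).
V₂/V₁ = (3.6/58.7)^(0.917) = 0.07723.

V₂/V₁ ≈ 0.0772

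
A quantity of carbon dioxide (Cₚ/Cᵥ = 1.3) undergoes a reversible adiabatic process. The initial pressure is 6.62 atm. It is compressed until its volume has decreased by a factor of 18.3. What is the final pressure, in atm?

P₂ ≈ 290 atm

Adiabatic: P₁V₁^γ = P₂V₂^γ ⇒ P₂ = P₁ (V₁/V₂)^γ.
P₂ = 6.62 × 18.3^(1.3) = 289.8 atm.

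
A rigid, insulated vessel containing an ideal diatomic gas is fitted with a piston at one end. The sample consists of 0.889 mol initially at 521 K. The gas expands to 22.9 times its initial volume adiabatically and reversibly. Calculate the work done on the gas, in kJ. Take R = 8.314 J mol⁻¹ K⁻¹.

W ≈ -6.88 kJ

Adiabatic: T₁V₁^(γ−1) = T₂V₂^(γ−1) ⇒ T₂ = T₁ (V₁/V₂)^(γ−1).
γ = 7/5 for a diatomic ideal gas, so γ−1 = 2/5.
T₂ = 521 × (1/22.9)^(2/5) = 148.9 K.
Q = 0, so ΔU = W_on_gas = nCᵥΔT with Cᵥ = R/(γ−1) = 20.79 J/(mol·K).
ΔU = 0.889 × 20.79 × (148.9 − 521) = -6876 J.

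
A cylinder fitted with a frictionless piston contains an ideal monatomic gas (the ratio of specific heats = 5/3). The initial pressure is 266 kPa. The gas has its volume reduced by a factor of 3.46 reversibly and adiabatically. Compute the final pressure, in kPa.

P₂ ≈ 2110 kPa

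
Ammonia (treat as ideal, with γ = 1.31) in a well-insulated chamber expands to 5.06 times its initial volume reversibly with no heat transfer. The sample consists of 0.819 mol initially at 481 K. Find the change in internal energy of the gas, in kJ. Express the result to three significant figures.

ΔU ≈ -4.17 kJ

Adiabatic: T₁V₁^(γ−1) = T₂V₂^(γ−1) ⇒ T₂ = T₁ (V₁/V₂)^(γ−1).
T₂ = 481 × (1/5.06)^(0.31) = 291 K.
Q = 0, so ΔU = W_on_gas = nCᵥΔT with Cᵥ = R/(γ−1) = 26.82 J/(mol·K).
ΔU = 0.819 × 26.82 × (291 − 481) = -4174 J.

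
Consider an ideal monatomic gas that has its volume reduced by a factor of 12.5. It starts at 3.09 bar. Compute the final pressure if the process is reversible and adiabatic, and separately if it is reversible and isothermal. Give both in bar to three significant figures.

For a monatomic ideal gas γ = 5/3.
Isothermal: P₂ = P₁(V₁/V₂) = 3.09×12.5 = 38.62 bar.
Adiabatic: P₂ = P₁(V₁/V₂)^γ = 3.09×12.5^(5/3) = 208 bar.

adiabatic: 208 bar; isothermal: 38.6 bar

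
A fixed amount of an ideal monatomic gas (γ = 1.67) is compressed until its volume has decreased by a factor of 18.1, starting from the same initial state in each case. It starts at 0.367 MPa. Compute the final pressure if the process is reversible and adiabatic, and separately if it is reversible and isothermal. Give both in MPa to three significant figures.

adiabatic: 46.2 MPa; isothermal: 6.64 MPa

Isothermal: P₂ = P₁(V₁/V₂) = 0.367×18.1 = 6.643 MPa.
Adiabatic: P₂ = P₁(V₁/V₂)^γ = 0.367×18.1^(1.67) = 46.24 MPa.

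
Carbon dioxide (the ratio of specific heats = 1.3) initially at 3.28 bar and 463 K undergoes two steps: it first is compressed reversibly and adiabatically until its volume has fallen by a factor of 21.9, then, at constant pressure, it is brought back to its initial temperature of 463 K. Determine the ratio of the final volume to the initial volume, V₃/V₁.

Adiabatic step: V₂/V₁ = 0.04566; T₂ = T₁·21.9^(0.3) = 1169 K.
Isobaric step: V₃/V₂ = T₃/T₂ = 463/1169.
V₃/V₁ = (V₂/V₁)(V₃/V₂) = 0.04566 × (463/1169) = 0.01809.

V₃/V₁ ≈ 0.0181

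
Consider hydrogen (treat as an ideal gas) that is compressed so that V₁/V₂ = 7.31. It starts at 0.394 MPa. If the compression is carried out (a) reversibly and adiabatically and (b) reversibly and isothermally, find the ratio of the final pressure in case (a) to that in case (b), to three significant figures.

For a diatomic ideal gas γ = 7/5.
Isothermal: P_b = P₁(V₁/V₂) = 0.394×7.31.
Adiabatic: P_a = P₁(V₁/V₂)^γ = 0.394×7.31^(7/5).
P_a/P_b = (V₁/V₂)^(γ−1) = 7.31^(2/5) = 2.216.

P_adiabatic / P_isothermal ≈ 2.22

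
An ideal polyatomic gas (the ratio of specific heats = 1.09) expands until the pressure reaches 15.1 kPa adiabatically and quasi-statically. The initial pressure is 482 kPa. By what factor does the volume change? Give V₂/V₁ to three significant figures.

V₂/V₁ ≈ 24.0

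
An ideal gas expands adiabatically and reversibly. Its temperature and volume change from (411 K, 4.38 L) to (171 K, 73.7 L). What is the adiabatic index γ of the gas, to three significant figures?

γ ≈ 1.31

TV^(γ−1) = const ⇒ γ − 1 = ln(T₂/T₁) / ln(V₁/V₂).
γ = 1 + ln(171/411) / ln(4.38/73.7) = 1.311.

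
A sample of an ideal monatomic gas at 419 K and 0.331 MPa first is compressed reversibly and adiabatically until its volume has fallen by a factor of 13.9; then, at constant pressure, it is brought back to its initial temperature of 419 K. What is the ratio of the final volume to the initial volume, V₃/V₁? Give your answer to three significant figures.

V₃/V₁ ≈ 0.0124

For a monatomic ideal gas γ = 5/3.
Adiabatic step: V₂/V₁ = 0.07194; T₂ = T₁·13.9^(2/3) = 2422 K.
Isobaric step: V₃/V₂ = T₃/T₂ = 419/2422.
V₃/V₁ = (V₂/V₁)(V₃/V₂) = 0.07194 × (419/2422) = 0.01244.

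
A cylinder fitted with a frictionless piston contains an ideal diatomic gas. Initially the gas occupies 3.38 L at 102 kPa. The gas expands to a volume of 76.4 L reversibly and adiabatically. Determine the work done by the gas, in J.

γ = 7/5 for a diatomic ideal gas.
P₂ = P₁(V₁/V₂)^γ = 102×(3.38/76.4)^(7/5) = 1.296 kPa.
For a reversible adiabat, W_by_gas = (P₁V₁ − P₂V₂)/(γ−1).
W_by = (102000×0.00338 − 1296×0.0764) / (2/5) = 614.3 J.

W ≈ 614 J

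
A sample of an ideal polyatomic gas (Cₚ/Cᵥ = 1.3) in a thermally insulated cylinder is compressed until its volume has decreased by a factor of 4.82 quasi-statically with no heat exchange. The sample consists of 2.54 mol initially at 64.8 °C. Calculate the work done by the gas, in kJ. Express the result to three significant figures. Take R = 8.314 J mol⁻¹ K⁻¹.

Adiabatic: T₁V₁^(γ−1) = T₂V₂^(γ−1) ⇒ T₂ = T₁ (V₁/V₂)^(γ−1).
T₁ = 64.8 °C = 337.9 K.
T₂ = 337.9 × 4.82^(0.3) = 541.7 K.
Q = 0, so ΔU = W_on_gas = nCᵥΔT with Cᵥ = R/(γ−1) = 27.71 J/(mol·K).
ΔU = 2.54 × 27.71 × (541.7 − 337.9) = 14340 J.
Work done by the gas = −ΔU = -14340 J.

W ≈ -14.3 kJ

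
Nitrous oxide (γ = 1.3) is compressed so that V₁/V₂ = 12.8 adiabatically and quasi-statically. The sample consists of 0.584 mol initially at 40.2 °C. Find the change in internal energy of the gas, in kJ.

For a reversible adiabat TV^(γ−1) is constant, so T₂ = T₁ (V₁/V₂)^(γ−1).
T₁ = 40.2 °C = 313.3 K.
T₂ = 313.3 × 12.8^(0.3) = 673.3 K.
Q = 0, so ΔU = W_on_gas = nCᵥΔT with Cᵥ = R/(γ−1) = 27.71 J/(mol·K).
ΔU = 0.584 × 27.71 × (673.3 − 313.3) = 5825 J.

ΔU ≈ 5.83 kJ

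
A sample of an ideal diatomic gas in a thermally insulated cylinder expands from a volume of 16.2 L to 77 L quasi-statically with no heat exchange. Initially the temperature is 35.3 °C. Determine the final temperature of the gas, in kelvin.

T₂ ≈ 165 K

For a reversible adiabat TV^(γ−1) is constant, so T₂ = T₁ (V₁/V₂)^(γ−1).
For a diatomic ideal gas γ = 7/5, so γ−1 = 2/5.
T₁ = 35.3 °C = 308.4 K.
T₂ = 308.4 × (16.2/77)^(2/5) = 165.3 K.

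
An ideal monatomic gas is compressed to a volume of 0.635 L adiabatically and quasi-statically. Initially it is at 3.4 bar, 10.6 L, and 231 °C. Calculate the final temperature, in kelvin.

T₂ ≈ 3290 K

Adiabatic: T₁V₁^(γ−1) = T₂V₂^(γ−1) ⇒ T₂ = T₁ (V₁/V₂)^(γ−1).
γ = 5/3 for a monatomic ideal gas.
T₁ = 231 °C = 504.1 K.
T₂ = 504.1 × (10.6/0.635)^(2/3) = 3293 K.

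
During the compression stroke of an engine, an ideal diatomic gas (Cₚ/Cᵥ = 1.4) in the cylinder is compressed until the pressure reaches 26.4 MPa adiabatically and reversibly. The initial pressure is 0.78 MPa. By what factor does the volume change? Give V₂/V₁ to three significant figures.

V₂/V₁ ≈ 0.0808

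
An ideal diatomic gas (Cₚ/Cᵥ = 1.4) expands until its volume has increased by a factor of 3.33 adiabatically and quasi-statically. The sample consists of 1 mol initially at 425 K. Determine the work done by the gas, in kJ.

Adiabatic: T₁V₁^(γ−1) = T₂V₂^(γ−1) ⇒ T₂ = T₁ (V₁/V₂)^(γ−1).
T₂ = 425 × (1/3.33)^(0.4) = 262.7 K.
Q = 0, so ΔU = W_on_gas = nCᵥΔT with Cᵥ = R/(γ−1) = 20.79 J/(mol·K).
ΔU = 1 × 20.79 × (262.7 − 425) = -3374 J.
Work done by the gas = −ΔU = 3374 J.

W ≈ 3.37 kJ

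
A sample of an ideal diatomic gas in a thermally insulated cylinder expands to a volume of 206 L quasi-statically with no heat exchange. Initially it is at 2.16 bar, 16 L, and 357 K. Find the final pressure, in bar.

Adiabatic: P₁V₁^γ = P₂V₂^γ ⇒ P₂ = P₁ (V₁/V₂)^γ.
γ = 7/5 for a diatomic ideal gas.
P₂ = 2.16 × (16/206)^(7/5) = 0.06037 bar.

P₂ ≈ 0.0604 bar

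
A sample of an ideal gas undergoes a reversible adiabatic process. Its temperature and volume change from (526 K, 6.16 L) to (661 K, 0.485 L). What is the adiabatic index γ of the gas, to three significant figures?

γ ≈ 1.09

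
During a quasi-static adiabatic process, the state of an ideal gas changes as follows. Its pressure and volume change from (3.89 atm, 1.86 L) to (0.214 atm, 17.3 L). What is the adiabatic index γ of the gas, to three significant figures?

PV^γ = const ⇒ γ = ln(P₂/P₁) / ln(V₁/V₂).
γ = ln(0.214/3.89) / ln(1.86/17.3) = 1.3.

γ ≈ 1.30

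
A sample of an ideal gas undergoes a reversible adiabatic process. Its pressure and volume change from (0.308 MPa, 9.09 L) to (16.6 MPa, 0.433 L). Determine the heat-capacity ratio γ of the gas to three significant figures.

PV^γ = const ⇒ γ = ln(P₂/P₁) / ln(V₁/V₂).
γ = ln(16.6/0.308) / ln(9.09/0.433) = 1.31.

γ ≈ 1.31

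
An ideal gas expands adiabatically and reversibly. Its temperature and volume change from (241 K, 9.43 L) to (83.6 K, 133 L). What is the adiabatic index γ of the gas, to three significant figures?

γ ≈ 1.40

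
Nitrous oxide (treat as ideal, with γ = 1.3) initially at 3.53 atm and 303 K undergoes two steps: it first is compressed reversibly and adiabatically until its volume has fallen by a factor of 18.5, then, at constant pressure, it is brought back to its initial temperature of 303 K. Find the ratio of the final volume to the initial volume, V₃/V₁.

V₃/V₁ ≈ 0.0225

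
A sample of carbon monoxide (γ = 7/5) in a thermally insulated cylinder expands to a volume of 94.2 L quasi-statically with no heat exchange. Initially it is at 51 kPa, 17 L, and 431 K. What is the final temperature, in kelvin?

T₂ ≈ 217 K

For a reversible adiabat TV^(γ−1) is constant, so T₂ = T₁ (V₁/V₂)^(γ−1).
T₂ = 431 × (17/94.2)^(2/5) = 217.3 K.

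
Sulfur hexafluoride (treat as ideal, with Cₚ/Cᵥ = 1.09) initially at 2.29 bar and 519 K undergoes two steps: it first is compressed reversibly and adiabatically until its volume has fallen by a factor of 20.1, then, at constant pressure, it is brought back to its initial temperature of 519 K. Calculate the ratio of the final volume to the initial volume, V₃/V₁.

V₃/V₁ ≈ 0.0380

Adiabatic step: V₂/V₁ = 0.04975; T₂ = T₁·20.1^(0.09) = 679.9 K.
Isobaric step: V₃/V₂ = T₃/T₂ = 519/679.9.
V₃/V₁ = (V₂/V₁)(V₃/V₂) = 0.04975 × (519/679.9) = 0.03798.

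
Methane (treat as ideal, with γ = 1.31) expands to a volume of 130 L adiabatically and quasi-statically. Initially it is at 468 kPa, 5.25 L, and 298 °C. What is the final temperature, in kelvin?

T₂ ≈ 211 K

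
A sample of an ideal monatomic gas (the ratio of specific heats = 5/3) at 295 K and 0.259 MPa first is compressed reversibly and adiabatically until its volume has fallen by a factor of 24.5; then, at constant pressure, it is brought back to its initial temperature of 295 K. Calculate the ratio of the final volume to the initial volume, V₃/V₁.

V₃/V₁ ≈ 0.00484

Adiabatic step: V₂/V₁ = 0.04082; T₂ = T₁·24.5^(2/3) = 2488 K.
Isobaric step: V₃/V₂ = T₃/T₂ = 295/2488.
V₃/V₁ = (V₂/V₁)(V₃/V₂) = 0.04082 × (295/2488) = 0.004839.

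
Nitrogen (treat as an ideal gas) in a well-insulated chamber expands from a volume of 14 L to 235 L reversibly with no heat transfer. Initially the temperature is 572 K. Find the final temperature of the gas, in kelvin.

T₂ ≈ 185 K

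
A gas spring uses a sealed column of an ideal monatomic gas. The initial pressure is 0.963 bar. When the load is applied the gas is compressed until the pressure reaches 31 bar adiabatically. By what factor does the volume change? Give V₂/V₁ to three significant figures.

V₂/V₁ ≈ 0.125

From PV^γ = const, V₂/V₁ = (P₁/P₂)^(1/γ).
For a monatomic ideal gas γ = 5/3.
V₂/V₁ = (0.963/31)^(3/5) = 0.1246.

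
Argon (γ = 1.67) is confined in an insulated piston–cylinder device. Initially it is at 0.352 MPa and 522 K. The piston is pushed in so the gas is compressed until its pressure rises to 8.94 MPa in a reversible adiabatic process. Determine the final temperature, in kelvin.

T₂ ≈ 1910 K

Along an adiabat T P^((1−γ)/γ) is constant, so T₂ = T₁ (P₂/P₁)^((γ−1)/γ).
T₂ = 522 × (8.94/0.352)^(0.401) = 1911 K.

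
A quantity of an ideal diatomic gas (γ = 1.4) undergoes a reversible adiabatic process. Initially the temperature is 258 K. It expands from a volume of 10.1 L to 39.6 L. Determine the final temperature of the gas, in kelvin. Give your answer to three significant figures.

T₂ ≈ 149 K

For a reversible adiabat TV^(γ−1) is constant, so T₂ = T₁ (V₁/V₂)^(γ−1).
T₂ = 258 × (10.1/39.6)^(0.4) = 149.4 K.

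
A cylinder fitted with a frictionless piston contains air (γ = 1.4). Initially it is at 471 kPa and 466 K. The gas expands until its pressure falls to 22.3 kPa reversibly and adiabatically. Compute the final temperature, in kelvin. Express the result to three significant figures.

Adiabatic: T₂/T₁ = (P₂/P₁)^((γ−1)/γ).
T₂ = 466 × (22.3/471)^(0.286) = 194.9 K.

T₂ ≈ 195 K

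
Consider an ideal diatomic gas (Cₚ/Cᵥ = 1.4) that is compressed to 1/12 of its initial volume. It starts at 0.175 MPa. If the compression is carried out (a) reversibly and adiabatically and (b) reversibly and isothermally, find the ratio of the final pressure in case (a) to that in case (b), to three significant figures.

P_adiabatic / P_isothermal ≈ 2.70

Isothermal: P_b = P₁(V₁/V₂) = 0.175×12.
Adiabatic: P_a = P₁(V₁/V₂)^γ = 0.175×12^(1.4).
P_a/P_b = (V₁/V₂)^(γ−1) = 12^(0.4) = 2.702.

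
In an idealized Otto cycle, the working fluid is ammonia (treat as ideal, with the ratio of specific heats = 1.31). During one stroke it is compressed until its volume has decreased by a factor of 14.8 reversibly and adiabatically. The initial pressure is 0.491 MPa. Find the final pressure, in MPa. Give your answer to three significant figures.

P₂ ≈ 16.8 MPa

Since PV^γ is constant along a reversible adiabat, P₂ = P₁ (V₁/V₂)^γ.
P₂ = 0.491 × 14.8^(1.31) = 16.75 MPa.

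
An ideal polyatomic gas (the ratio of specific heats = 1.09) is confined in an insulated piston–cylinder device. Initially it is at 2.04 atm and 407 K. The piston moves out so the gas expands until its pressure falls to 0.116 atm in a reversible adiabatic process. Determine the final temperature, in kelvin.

T₂ ≈ 321 K

Along an adiabat T P^((1−γ)/γ) is constant, so T₂ = T₁ (P₂/P₁)^((γ−1)/γ).
T₂ = 407 × (0.116/2.04)^(0.0826) = 321.2 K.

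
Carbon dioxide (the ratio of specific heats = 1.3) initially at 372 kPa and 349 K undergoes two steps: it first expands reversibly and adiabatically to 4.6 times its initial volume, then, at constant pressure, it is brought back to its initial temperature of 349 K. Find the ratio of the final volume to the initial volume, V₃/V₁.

V₃/V₁ ≈ 7.27

Adiabatic step: V₂/V₁ = 4.6; T₂ = T₁·(1/4.6)^(0.3) = 220.8 K.
Isobaric step: V₃/V₂ = T₃/T₂ = 349/220.8.
V₃/V₁ = (V₂/V₁)(V₃/V₂) = 4.6 × (349/220.8) = 7.271.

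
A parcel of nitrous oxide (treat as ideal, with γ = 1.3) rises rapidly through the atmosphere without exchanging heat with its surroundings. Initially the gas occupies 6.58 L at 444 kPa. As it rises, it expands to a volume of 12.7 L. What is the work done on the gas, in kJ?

P₂ = P₁(V₁/V₂)^γ = 444×(6.58/12.7)^(1.3) = 188.9 kPa.
For a reversible adiabat, W_by_gas = (P₁V₁ − P₂V₂)/(γ−1).
W_by = (444000×0.00658 − 188900×0.0127) / (0.3) = 1743 J.
W_on_gas = −W_by = -1743 J.

W ≈ -1.74 kJ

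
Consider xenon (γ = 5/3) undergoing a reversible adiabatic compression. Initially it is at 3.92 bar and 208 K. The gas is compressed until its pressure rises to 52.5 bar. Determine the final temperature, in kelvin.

Along an adiabat T P^((1−γ)/γ) is constant, so T₂ = T₁ (P₂/P₁)^((γ−1)/γ).
T₂ = 208 × (52.5/3.92)^(2/5) = 587.2 K.

T₂ ≈ 587 K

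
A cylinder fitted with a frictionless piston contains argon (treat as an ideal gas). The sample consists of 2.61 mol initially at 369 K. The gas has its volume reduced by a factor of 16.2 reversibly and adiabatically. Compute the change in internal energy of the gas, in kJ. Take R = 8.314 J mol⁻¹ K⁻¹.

For a reversible adiabat TV^(γ−1) is constant, so T₂ = T₁ (V₁/V₂)^(γ−1).
γ = 5/3 for a monatomic ideal gas, so γ−1 = 2/3.
T₂ = 369 × 16.2^(2/3) = 2362 K.
Q = 0, so ΔU = W_on_gas = nCᵥΔT with Cᵥ = R/(γ−1) = 12.47 J/(mol·K).
ΔU = 2.61 × 12.47 × (2362 − 369) = 64890 J.

ΔU ≈ 64.9 kJ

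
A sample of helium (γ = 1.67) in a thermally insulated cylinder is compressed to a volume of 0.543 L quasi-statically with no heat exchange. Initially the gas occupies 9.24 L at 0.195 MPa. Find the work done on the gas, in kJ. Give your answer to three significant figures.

W ≈ 15.3 kJ

P₂ = P₁(V₁/V₂)^γ = 0.195×(9.24/0.543)^(1.67) = 22.16 MPa.
For a reversible adiabat, W_by_gas = (P₁V₁ − P₂V₂)/(γ−1).
W_by = (195000×0.00924 − 2.216×10^7×0.000543) / (0.67) = -15270 J.
W_on_gas = −W_by = 15270 J.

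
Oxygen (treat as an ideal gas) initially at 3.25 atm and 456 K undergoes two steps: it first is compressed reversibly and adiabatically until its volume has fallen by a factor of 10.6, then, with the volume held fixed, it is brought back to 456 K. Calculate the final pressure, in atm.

P₃ ≈ 34.4 atm

For a diatomic ideal gas γ = 7/5.
Adiabatic step (PV^γ = const): P₂ = 3.25×10.6^(7/5) = 88.58 atm; T₂ = 456×10.6^(2/5) = 1172 K.
Isochoric: P₃ = P₂(T₃/T₂) = 88.58 × (456/1172) = 34.45 atm.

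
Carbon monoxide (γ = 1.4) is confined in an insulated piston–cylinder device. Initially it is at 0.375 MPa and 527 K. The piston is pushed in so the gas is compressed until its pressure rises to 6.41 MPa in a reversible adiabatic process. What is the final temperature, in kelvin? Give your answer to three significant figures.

Adiabatic: T₂/T₁ = (P₂/P₁)^((γ−1)/γ).
T₂ = 527 × (6.41/0.375)^(0.286) = 1186 K.

T₂ ≈ 1190 K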